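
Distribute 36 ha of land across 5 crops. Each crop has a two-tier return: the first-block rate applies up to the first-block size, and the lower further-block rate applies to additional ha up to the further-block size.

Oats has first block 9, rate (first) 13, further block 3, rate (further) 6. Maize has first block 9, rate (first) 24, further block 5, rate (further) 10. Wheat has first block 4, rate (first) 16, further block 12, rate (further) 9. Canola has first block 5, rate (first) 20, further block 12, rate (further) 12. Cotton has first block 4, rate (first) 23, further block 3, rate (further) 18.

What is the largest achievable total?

667

Order all 10 blocks by rate: Maize/T1 24 > Cotton/T1 23 > Canola/T1 20 > Cotton/T2 18 > Wheat/T1 16 > Oats/T1 13 > Canola/T2 12 > Maize/T2 10 > Wheat/T2 9 > Oats/T2 6.
Maize/T1 (24): +9 → 27 left.
Fill Cotton T1 block (4 at 23) → 23 left.
Canola T1 at 20: fill all 5 → 18 left.
Cotton/T2 (18): +3 → 15 left.
Wheat/T1 (16): +4 → 11 left.
Oats T1 at 13: fill all 9 → 2 left.
Canola T2 at 12: only 2 left, fill 2.
Total = 24×9 + 23×4 + 20×5 + 18×3 + 16×4 + 13×9 + 12×2 = 667.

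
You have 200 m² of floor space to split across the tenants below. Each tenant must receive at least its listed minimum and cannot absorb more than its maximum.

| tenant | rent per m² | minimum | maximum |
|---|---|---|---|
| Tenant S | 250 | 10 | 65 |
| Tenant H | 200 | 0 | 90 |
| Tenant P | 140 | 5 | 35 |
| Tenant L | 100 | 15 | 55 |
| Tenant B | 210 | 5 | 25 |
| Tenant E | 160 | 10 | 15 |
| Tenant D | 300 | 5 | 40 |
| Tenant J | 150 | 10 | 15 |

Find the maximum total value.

44800

Meeting every minimum uses 10+0+5+15+5+10+5+10 = 60 m², leaving 140.
Highest rent per m² first: Tenant D 300 > Tenant S 250 > Tenant B 210 > Tenant H 200 > Tenant E 160 > Tenant J 150 > Tenant P 140 > Tenant L 100.
Tenant D: +35 to 40 (cap) — 105 left.
Tenant S takes 55 more to reach its cap of 65 — 50 left.
Give Tenant B 20 more to hit its cap of 25 — 30 left.
Tenant H: +30 (room for 90) → 30. Pool exhausted.
Total = 250×65 + 200×30 + 140×5 + 100×15 + 210×25 + 160×10 + 300×40 + 150×10 = 44800.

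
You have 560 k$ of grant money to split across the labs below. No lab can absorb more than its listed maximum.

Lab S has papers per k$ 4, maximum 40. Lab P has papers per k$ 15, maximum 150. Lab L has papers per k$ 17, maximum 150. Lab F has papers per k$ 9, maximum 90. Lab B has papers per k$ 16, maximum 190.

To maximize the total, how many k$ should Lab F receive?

Order the labs by papers per k$: Lab L 17 > Lab B 16 > Lab P 15 > Lab F 9 > Lab S 4.
Lab L takes 150 to reach its cap of 150 — 410 left.
Lab B: +190 to 190 (cap) — 220 left.
Lab P takes 150 to reach its cap of 150 — 70 left.
Lab F: +70 (room for 90) → 70. Pool exhausted.

70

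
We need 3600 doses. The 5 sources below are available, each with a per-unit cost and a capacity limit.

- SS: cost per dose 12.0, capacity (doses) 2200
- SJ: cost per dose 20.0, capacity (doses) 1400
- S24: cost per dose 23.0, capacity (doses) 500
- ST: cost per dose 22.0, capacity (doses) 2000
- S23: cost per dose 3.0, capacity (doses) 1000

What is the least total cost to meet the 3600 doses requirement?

Cheapest first:
S23 (3.0): use full 1000 ; 2600 doses to go.
SS at 12.0: take all 2200 doses ; 400 still needed.
SJ (20.0): take the remaining 400 ; done.
ST, S24: unused.
Cost = 1000×3.0 + 2200×12.0 + 400×20.0 = 37400.

37400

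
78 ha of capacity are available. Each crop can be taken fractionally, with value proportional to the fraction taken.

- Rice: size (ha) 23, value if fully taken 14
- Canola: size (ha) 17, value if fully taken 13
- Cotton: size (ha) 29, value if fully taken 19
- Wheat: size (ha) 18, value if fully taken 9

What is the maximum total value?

50.5

Rank by value-to-size ratio: Canola 13/17≈0.765, Cotton 19/29≈0.655, Rice 14/23≈0.609, Wheat 9/18≈0.5.
Take all of Canola (17 ha, value 13) ; 61 ha left.
Take all of Cotton (29 ha, value 19) ; 32 ha left.
All 23 ha of Rice fit (value 14) ; 9 remain.
Only 9 ha remain; take 9/18 of Wheat for value 9×9/18 = 4.5.
Total value = 50.5.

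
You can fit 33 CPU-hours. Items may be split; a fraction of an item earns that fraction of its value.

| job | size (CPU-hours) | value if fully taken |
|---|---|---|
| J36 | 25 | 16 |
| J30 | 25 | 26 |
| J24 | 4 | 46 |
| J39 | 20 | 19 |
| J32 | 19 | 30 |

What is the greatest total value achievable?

Rank by value-to-size ratio: J24 46/4≈11.5, J32 30/19≈1.58, J30 26/25≈1.04, J39 19/20≈0.95, J36 16/25≈0.64.
J24: take in full, 4 CPU-hours for value 46 — 29 left.
All 19 CPU-hours of J32 fit (value 30) — 10 remain.
Only 10 CPU-hours remain; take 10/25 of J30 for value 26×10/25 = 10.4.
Total value = 86.4.

86.4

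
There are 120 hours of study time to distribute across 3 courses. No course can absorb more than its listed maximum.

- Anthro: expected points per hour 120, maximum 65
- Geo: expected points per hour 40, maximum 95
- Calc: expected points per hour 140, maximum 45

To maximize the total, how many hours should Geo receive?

Highest expected points per hour first: Calc 140 > Anthro 120 > Geo 40.
Calc takes 45 to reach its cap of 45 ; 75 left.
Give Anthro 65 to hit its cap of 65 ; 10 left.
Geo has room for 95 but only 10 remain, so it gets 10.

10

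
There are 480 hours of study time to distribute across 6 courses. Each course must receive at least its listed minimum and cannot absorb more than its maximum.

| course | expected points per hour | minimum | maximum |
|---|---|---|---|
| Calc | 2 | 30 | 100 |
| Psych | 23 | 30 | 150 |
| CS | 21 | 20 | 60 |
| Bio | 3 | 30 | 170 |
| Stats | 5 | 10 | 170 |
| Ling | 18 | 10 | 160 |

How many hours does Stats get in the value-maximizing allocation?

Meeting every minimum uses 30+30+20+30+10+10 = 130 hours, leaving 350.
Order the courses by expected points per hour: Psych 23 > CS 21 > Ling 18 > Stats 5 > Bio 3 > Calc 2.
Give Psych 120 more to hit its cap of 150 ; 230 left.
Give CS 40 more to hit its cap of 60 ; 190 left.
Ling takes 150 more to reach its cap of 160 ; 40 left.
Stats: +40 (room for 160) → 50. Pool exhausted.

50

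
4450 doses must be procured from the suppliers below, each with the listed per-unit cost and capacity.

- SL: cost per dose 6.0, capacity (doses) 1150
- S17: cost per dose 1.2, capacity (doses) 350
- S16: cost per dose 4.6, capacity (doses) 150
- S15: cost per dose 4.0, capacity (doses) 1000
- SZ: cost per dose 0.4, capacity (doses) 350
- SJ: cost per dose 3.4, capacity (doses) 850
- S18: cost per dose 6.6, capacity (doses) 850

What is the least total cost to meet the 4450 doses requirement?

19000

Cheapest first:
Take 350 from SZ at 0.4 → need 4100 more.
Take 350 from S17 at 1.2 → need 3750 more.
SJ (3.4): use full 850 → 2900 doses to go.
S15 (4.0): use full 1000 → 1900 doses to go.
S16 at 4.6: take all 150 doses → 1750 still needed.
SL (6.0): use full 1150 → 600 doses to go.
S18 (6.6): take the remaining 600 → done.
Cost = 350×0.4 + 350×1.2 + 850×3.4 + 1000×4.0 + 150×4.6 + 1150×6.0 + 600×6.6 = 19000.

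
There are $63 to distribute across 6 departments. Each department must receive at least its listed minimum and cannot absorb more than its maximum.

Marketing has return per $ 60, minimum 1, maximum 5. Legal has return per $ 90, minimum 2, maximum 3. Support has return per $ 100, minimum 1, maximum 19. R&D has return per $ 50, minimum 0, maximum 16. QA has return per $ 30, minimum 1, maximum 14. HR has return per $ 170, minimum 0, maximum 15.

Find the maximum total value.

5970

Meeting every minimum uses 1+2+1+0+1+0 = 5 $, leaving 58.
Highest return per $ first: HR 170 > Support 100 > Legal 90 > Marketing 60 > R&D 50 > QA 30.
HR takes 15 more to reach its cap of 15 → 43 left.
Support takes 18 more to reach its cap of 19 → 25 left.
Give Legal 1 more to hit its cap of 3 → 24 left.
Marketing takes 4 more to reach its cap of 5 → 20 left.
Give R&D 16 more to hit its cap of 16 → 4 left.
QA: +4 (room for 13) → 5. Pool exhausted.
Total = 60×5 + 90×3 + 100×19 + 50×16 + 30×5 + 170×15 = 5970.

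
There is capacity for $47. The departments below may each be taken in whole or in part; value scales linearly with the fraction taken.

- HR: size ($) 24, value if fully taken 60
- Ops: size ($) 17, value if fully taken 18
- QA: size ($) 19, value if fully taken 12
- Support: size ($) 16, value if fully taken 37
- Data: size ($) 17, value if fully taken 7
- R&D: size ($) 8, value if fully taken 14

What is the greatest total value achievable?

Rank by value-to-size ratio: HR 60/24≈2.5, Support 37/16≈2.31, R&D 14/8≈1.75, Ops 18/17≈1.06, QA 12/19≈0.632, Data 7/17≈0.412.
Take all of HR (24 $, value 60) → 23 $ left.
All 16 $ of Support fit (value 37) → 7 remain.
7 $ left: a 7/8 share of R&D gives 14×7/8 = 12.25.
Total value = 109.25.

109.25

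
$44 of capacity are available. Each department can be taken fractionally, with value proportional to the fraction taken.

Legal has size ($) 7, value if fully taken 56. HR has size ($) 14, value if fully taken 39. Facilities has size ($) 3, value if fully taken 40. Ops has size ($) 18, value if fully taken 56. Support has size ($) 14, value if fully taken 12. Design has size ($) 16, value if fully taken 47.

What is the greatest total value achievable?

199

Best value per unit of size first: Facilities 40/3≈13.3, Legal 56/7≈8, Ops 56/18≈3.11, Design 47/16≈2.94, HR 39/14≈2.79, Support 12/14≈0.857.
Take all of Facilities (3 $, value 40) → 41 $ left.
Legal: take in full, 7 $ for value 56 → 34 left.
All 18 $ of Ops fit (value 56) → 16 remain.
Take all of Design (16 $, value 47) → 0 $ left.
Total value = 199.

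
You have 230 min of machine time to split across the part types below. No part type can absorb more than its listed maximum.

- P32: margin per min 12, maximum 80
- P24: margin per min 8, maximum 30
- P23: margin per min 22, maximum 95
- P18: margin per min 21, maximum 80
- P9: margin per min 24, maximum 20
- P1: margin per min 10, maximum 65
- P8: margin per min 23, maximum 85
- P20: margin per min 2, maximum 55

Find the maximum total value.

Highest margin per min first: P9 24 > P8 23 > P23 22 > P18 21 > P32 12 > P1 10 > P24 8 > P20 2.
Give P9 20 to hit its cap of 20 → 210 left.
P8: +85 to 85 (cap) → 125 left.
P23 takes 95 to reach its cap of 95 → 30 left.
Only 30 left; P18 takes them to reach 30.
Total = 22×95 + 21×30 + 24×20 + 23×85 = 5155.

5155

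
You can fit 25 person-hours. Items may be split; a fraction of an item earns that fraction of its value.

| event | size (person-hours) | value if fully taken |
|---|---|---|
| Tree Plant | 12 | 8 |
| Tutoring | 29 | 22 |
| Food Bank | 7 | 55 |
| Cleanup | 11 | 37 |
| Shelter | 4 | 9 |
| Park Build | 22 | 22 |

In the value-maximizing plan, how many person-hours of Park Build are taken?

Rank by value-to-size ratio: Food Bank 55/7≈7.86, Cleanup 37/11≈3.36, Shelter 9/4≈2.25, Park Build 22/22≈1, Tutoring 22/29≈0.759, Tree Plant 8/12≈0.667.
All 7 person-hours of Food Bank fit (value 55) → 18 remain.
Cleanup: take in full, 11 person-hours for value 37 → 7 left.
All 4 person-hours of Shelter fit (value 9) → 3 remain.
Fill the last 3 person-hours with part of Park Build: 3/22 of it earns 3.

3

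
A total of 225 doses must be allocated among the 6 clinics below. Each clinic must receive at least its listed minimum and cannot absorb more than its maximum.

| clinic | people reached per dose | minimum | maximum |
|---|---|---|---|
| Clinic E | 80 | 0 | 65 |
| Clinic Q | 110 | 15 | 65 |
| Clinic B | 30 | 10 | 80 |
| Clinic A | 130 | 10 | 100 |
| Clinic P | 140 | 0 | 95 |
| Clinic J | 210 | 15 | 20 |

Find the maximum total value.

30500

Meeting every minimum uses 0+15+10+10+0+15 = 50 doses, leaving 175.
Rank by people reached per dose: Clinic J 210 > Clinic P 140 > Clinic A 130 > Clinic Q 110 > Clinic E 80 > Clinic B 30.
Give Clinic J 5 more to hit its cap of 20 → 170 left.
Give Clinic P 95 more to hit its cap of 95 → 75 left.
Clinic A has room for 90 more but only 75 remain, so it gets 85.
Total = 110×15 + 30×10 + 130×85 + 140×95 + 210×20 = 30500.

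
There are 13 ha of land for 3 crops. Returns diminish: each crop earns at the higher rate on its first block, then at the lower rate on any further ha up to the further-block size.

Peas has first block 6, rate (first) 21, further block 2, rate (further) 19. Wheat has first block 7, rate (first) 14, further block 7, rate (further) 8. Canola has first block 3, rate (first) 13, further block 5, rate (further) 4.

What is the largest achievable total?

234

Rank every tier by rate: Peas/tier1 21 > Peas/tier2 19 > Wheat/tier1 14 > Canola/tier1 13 > Wheat/tier2 8 > Canola/tier2 4.
Fill Peas tier1 block (6 at 21) → 7 left.
Peas/tier2 (19): +2 → 5 left.
5 remain; put them into Wheat tier1 at 14.
Total = 21×6 + 19×2 + 14×5 = 234.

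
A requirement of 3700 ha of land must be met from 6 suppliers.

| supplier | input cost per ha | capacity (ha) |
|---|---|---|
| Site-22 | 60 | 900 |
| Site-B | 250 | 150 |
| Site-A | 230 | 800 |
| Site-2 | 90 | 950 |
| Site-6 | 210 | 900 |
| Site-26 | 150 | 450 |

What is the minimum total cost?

Fill from the cheapest supplier first.
Take 900 from Site-22 at 60 ; need 2800 more.
Take 950 from Site-2 at 90 ; need 1850 more.
Take 450 from Site-26 at 150 ; need 1400 more.
Take 900 from Site-6 at 210 ; need 500 more.
Take 500 from Site-A at 230 to finish.
Site-B: unused.
Cost = 900×60 + 950×90 + 450×150 + 900×210 + 500×230 = 511000.

511000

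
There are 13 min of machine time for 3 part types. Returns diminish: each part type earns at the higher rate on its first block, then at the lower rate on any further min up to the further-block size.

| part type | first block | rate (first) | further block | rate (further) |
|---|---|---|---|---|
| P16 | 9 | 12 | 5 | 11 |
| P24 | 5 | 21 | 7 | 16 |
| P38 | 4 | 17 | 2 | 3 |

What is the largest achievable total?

237

Treat each block as its own option and order by rate: P24/T1 21 > P38/T1 17 > P24/T2 16 > P16/T1 12 > P16/T2 11 > P38/T2 3.
P24 T1 at 21: fill all 5 → 8 left.
Fill P38 T1 block (4 at 17) → 4 left.
P24 T2 at 16: only 4 left, fill 4.
Total = 21×5 + 17×4 + 16×4 = 237.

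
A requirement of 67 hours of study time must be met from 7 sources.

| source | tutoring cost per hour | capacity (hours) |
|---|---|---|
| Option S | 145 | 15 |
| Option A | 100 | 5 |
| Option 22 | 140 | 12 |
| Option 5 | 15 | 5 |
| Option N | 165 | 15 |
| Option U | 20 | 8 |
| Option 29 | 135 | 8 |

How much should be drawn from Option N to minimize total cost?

Cheapest first:
Option 5 at 15: take all 5 hours ; 62 still needed.
Take 8 from Option U at 20 ; need 54 more.
Option A at 100: take all 5 hours ; 49 still needed.
Option 29 at 135: take all 8 hours ; 41 still needed.
Take 12 from Option 22 at 140 ; need 29 more.
Take 15 from Option S at 145 ; need 14 more.
Option N at 165: take 14 of its 15 ; requirement met.

14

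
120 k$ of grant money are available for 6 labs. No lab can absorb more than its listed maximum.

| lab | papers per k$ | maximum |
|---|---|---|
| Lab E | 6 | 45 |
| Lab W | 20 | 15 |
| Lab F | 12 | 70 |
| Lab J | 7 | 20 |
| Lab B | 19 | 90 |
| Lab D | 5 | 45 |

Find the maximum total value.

2190

Rank by papers per k$: Lab W 20 > Lab B 19 > Lab F 12 > Lab J 7 > Lab E 6 > Lab D 5.
Lab W takes 15 to reach its cap of 15 → 105 left.
Lab B: +90 to 90 (cap) → 15 left.
Lab F has room for 70 but only 15 remain, so it gets 15.
Total = 20×15 + 12×15 + 19×90 = 2190.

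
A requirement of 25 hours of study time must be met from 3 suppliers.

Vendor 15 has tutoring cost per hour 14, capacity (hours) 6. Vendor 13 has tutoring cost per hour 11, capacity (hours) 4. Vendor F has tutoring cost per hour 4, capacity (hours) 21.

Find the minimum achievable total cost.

128

Fill from the cheapest supplier first.
Take 21 from Vendor F at 4 → need 4 more.
Vendor 13 (11): use full 4 → 0 hours to go.
Vendor 15: unused.
Cost = 21×4 + 4×11 = 128.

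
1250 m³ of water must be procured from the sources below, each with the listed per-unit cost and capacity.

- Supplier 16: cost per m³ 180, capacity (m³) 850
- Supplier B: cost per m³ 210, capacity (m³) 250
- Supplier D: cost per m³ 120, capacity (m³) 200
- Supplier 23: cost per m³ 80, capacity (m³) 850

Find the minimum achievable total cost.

128000

Fill from the cheapest source first.
Take 850 from Supplier 23 at 80 — need 400 more.
Take 200 from Supplier D at 120 — need 200 more.
Supplier 16 (180): take the remaining 200 — done.
Supplier B: unused.
Cost = 850×80 + 200×120 + 200×180 = 128000.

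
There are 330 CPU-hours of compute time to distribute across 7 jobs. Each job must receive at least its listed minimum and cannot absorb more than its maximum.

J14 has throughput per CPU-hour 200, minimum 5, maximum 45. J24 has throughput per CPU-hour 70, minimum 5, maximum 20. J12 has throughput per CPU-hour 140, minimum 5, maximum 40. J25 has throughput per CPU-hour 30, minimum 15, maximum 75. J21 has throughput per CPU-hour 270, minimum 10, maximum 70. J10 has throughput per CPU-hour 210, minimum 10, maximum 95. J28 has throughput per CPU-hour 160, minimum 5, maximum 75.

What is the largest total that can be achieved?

Meeting every minimum uses 5+5+5+15+10+10+5 = 55 CPU-hours, leaving 275.
Rank by throughput per CPU-hour: J21 270 > J10 210 > J14 200 > J28 160 > J12 140 > J24 70 > J25 30.
J21: +60 to 70 (cap) → 215 left.
J10 takes 85 more to reach its cap of 95 → 130 left.
Give J14 40 more to hit its cap of 45 → 90 left.
Give J28 70 more to hit its cap of 75 → 20 left.
J12 has room for 35 more but only 20 remain, so it gets 25.
Total = 200×45 + 70×5 + 140×25 + 30×15 + 270×70 + 210×95 + 160×75 = 64150.

64150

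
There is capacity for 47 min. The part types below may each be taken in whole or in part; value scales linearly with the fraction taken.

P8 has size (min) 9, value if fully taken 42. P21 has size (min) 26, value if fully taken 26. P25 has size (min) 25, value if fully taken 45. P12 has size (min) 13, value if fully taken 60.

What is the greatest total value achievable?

Rank by value-to-size ratio: P8 42/9≈4.67, P12 60/13≈4.62, P25 45/25≈1.8, P21 26/26≈1.
Take all of P8 (9 min, value 42) → 38 min left.
Take all of P12 (13 min, value 60) → 25 min left.
Take all of P25 (25 min, value 45) → 0 min left.
Total value = 147.

147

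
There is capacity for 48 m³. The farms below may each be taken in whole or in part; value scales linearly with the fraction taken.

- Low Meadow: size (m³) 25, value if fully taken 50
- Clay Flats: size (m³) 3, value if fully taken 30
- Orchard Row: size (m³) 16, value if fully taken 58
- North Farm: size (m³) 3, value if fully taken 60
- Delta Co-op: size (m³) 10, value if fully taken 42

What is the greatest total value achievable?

Rank by value-to-size ratio: North Farm 60/3≈20, Clay Flats 30/3≈10, Delta Co-op 42/10≈4.2, Orchard Row 58/16≈3.62, Low Meadow 50/25≈2.
North Farm: take in full, 3 m³ for value 60 ; 45 left.
Clay Flats: take in full, 3 m³ for value 30 ; 42 left.
All 10 m³ of Delta Co-op fit (value 42) ; 32 remain.
Take all of Orchard Row (16 m³, value 58) ; 16 m³ left.
Only 16 m³ remain; take 16/25 of Low Meadow for value 50×16/25 = 32.
Total value = 222.

222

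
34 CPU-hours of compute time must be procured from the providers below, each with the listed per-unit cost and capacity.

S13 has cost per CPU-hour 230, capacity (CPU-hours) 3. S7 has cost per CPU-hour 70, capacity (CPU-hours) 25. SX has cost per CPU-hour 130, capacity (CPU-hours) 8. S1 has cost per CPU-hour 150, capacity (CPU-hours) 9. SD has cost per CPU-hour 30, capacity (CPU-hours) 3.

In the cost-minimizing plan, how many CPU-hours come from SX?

6

Use providers in increasing cost order.
SD (30): use full 3 → 31 CPU-hours to go.
Take 25 from S7 at 70 → need 6 more.
SX at 130: take 6 of its 8 → requirement met.
S1, S13: unused.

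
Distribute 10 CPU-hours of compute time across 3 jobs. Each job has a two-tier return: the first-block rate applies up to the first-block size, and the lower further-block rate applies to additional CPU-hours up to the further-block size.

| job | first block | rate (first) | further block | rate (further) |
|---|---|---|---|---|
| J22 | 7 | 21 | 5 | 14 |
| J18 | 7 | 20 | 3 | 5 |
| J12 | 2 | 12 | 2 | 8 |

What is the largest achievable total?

207

Rank every tier by rate: J22/tier1 21 > J18/tier1 20 > J22/tier2 14 > J12/tier1 12 > J12/tier2 8 > J18/tier2 5.
Fill J22 tier1 block (7 at 21) ; 3 left.
J18/tier1: +3 of 7 at 20; pool empty.
Total = 21×7 + 20×3 = 207.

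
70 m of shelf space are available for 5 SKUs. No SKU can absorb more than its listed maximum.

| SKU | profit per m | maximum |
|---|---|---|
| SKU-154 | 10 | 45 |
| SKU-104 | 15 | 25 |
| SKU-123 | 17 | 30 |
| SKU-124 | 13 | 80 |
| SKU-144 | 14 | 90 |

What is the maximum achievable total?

1095

Rank by profit per m: SKU-123 17 > SKU-104 15 > SKU-144 14 > SKU-124 13 > SKU-154 10.
Give SKU-123 30 to hit its cap of 30 ; 40 left.
SKU-104 takes 25 to reach its cap of 25 ; 15 left.
Only 15 left; SKU-144 takes them to reach 15.
Total = 15×25 + 17×30 + 14×15 = 1095.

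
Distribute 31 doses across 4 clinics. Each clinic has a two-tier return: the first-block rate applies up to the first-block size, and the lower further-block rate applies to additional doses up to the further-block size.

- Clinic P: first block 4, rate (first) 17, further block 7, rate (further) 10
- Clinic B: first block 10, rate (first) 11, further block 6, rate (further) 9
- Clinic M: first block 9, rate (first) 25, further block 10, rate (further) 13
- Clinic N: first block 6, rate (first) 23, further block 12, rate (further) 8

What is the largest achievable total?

583

Order all 8 blocks by rate: Clinic M/T1 25 > Clinic N/T1 23 > Clinic P/T1 17 > Clinic M/T2 13 > Clinic B/T1 11 > Clinic P/T2 10 > Clinic B/T2 9 > Clinic N/T2 8.
Clinic M T1 at 25: fill all 9 ; 22 left.
Clinic N/T1 (23): +6 ; 16 left.
Clinic P/T1 (17): +4 ; 12 left.
Fill Clinic M T2 block (10 at 13) ; 2 left.
Clinic B/T1: +2 of 10 at 11; pool empty.
Total = 25×9 + 23×6 + 17×4 + 13×10 + 11×2 = 583.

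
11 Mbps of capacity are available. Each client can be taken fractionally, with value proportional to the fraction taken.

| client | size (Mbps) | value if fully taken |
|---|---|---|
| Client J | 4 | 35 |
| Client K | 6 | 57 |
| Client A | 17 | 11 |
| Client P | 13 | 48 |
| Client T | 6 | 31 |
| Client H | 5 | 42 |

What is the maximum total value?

Best value per unit of size first: Client K 57/6≈9.5, Client J 35/4≈8.75, Client H 42/5≈8.4, Client T 31/6≈5.17, Client P 48/13≈3.69, Client A 11/17≈0.647.
Take all of Client K (6 Mbps, value 57) → 5 Mbps left.
All 4 Mbps of Client J fit (value 35) → 1 remain.
Fill the last 1 Mbps with part of Client H: 1/5 of it earns 8.4.
Total value = 100.4.

100.4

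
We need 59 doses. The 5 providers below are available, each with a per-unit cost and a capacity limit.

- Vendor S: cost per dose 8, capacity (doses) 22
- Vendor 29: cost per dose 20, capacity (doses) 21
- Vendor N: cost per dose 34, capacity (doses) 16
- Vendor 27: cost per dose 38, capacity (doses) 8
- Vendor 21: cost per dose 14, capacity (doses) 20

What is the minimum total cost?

796

Fill from the cheapest provider first.
Vendor S (8): use full 22 — 37 doses to go.
Vendor 21 at 14: take all 20 doses — 17 still needed.
Take 17 from Vendor 29 at 20 to finish.
Vendor N, Vendor 27: unused.
Cost = 22×8 + 20×14 + 17×20 = 796.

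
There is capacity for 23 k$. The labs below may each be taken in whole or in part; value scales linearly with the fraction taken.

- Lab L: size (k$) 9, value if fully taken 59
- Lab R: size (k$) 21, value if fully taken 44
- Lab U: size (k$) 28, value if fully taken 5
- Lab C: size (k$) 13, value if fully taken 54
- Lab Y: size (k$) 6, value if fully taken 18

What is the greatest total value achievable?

Rank by value-to-size ratio: Lab L 59/9≈6.56, Lab C 54/13≈4.15, Lab Y 18/6≈3, Lab R 44/21≈2.1, Lab U 5/28≈0.179.
All 9 k$ of Lab L fit (value 59) → 14 remain.
Take all of Lab C (13 k$, value 54) → 1 k$ left.
Only 1 k$ remain; take 1/6 of Lab Y for value 18×1/6 = 3.
Total value = 116.

116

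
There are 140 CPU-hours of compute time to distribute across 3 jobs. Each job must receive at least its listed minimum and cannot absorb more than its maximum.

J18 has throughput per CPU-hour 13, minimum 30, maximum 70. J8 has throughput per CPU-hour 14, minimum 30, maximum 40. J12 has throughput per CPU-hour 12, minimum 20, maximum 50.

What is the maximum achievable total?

Meeting every minimum uses 30+30+20 = 80 CPU-hours, leaving 60.
Order the jobs by throughput per CPU-hour: J8 14 > J18 13 > J12 12.
J8 takes 10 more to reach its cap of 40 ; 50 left.
Give J18 40 more to hit its cap of 70 ; 10 left.
J12 has room for 30 more but only 10 remain, so it gets 30.
Total = 13×70 + 14×40 + 12×30 = 1830.

1830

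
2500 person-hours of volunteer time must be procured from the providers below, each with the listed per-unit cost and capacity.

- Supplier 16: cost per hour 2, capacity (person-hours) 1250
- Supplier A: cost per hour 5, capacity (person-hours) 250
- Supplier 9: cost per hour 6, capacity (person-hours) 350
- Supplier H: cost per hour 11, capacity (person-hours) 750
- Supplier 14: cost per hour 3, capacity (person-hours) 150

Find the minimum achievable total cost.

11800

Fill from the cheapest provider first.
Supplier 16 (2): use full 1250 ; 1250 person-hours to go.
Take 150 from Supplier 14 at 3 ; need 1100 more.
Supplier A (5): use full 250 ; 850 person-hours to go.
Take 350 from Supplier 9 at 6 ; need 500 more.
Take 500 from Supplier H at 11 to finish.
Cost = 1250×2 + 150×3 + 250×5 + 350×6 + 500×11 = 11800.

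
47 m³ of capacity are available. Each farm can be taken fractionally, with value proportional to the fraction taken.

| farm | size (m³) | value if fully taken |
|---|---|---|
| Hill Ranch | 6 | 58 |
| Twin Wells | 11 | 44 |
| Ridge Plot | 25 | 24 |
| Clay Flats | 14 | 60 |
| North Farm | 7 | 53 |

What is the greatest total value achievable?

223.64

Rank by value-to-size ratio: Hill Ranch 58/6≈9.67, North Farm 53/7≈7.57, Clay Flats 60/14≈4.29, Twin Wells 44/11≈4, Ridge Plot 24/25≈0.96.
Hill Ranch: take in full, 6 m³ for value 58 — 41 left.
All 7 m³ of North Farm fit (value 53) — 34 remain.
Take all of Clay Flats (14 m³, value 60) — 20 m³ left.
All 11 m³ of Twin Wells fit (value 44) — 9 remain.
Fill the last 9 m³ with part of Ridge Plot: 9/25 of it earns 8.64.
Total value = 223.64.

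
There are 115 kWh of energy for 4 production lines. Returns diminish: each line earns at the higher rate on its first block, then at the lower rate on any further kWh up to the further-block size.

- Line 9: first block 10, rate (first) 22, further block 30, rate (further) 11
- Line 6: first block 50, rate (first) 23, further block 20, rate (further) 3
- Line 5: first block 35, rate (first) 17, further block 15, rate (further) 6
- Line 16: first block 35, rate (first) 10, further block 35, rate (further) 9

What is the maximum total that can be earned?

Treat each block as its own option and order by rate: Line 6/first 23 > Line 9/first 22 > Line 5/first 17 > Line 9/second 11 > Line 16/first 10 > Line 16/second 9 > Line 5/second 6 > Line 6/second 3.
Line 6 first at 23: fill all 50 — 65 left.
Line 9/first (22): +10 — 55 left.
Line 5/first (17): +35 — 20 left.
Line 9 second at 11: only 20 left, fill 20.
Total = 23×50 + 22×10 + 17×35 + 11×20 = 2185.

2185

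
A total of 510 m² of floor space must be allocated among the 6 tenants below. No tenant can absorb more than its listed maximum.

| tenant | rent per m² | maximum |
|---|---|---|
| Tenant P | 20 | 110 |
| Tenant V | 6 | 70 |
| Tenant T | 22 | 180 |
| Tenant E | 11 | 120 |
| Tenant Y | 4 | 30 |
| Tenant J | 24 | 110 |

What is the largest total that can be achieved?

Order the tenants by rent per m²: Tenant J 24 > Tenant T 22 > Tenant P 20 > Tenant E 11 > Tenant V 6 > Tenant Y 4.
Tenant J takes 110 to reach its cap of 110 — 400 left.
Tenant T: +180 to 180 (cap) — 220 left.
Tenant P takes 110 to reach its cap of 110 — 110 left.
Tenant E has room for 120 but only 110 remain, so it gets 110.
Total = 20×110 + 22×180 + 11×110 + 24×110 = 10010.

10010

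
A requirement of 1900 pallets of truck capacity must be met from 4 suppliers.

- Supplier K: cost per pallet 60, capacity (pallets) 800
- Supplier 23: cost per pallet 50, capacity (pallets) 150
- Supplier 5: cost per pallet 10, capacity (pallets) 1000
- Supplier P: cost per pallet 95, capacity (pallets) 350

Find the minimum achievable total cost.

62500

Fill from the cheapest supplier first.
Supplier 5 (10): use full 1000 ; 900 pallets to go.
Take 150 from Supplier 23 at 50 ; need 750 more.
Supplier K at 60: take 750 of its 800 ; requirement met.
Supplier P: unused.
Cost = 1000×10 + 150×50 + 750×60 = 62500.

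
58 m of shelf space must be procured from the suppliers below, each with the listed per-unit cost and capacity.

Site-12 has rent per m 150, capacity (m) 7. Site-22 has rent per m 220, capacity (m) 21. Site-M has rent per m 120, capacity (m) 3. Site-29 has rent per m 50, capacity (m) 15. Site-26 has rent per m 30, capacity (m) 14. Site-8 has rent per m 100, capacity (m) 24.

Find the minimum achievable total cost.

4230

Use suppliers in increasing cost order.
Take 14 from Site-26 at 30 — need 44 more.
Site-29 at 50: take all 15 m — 29 still needed.
Site-8 at 100: take all 24 m — 5 still needed.
Site-M at 120: take all 3 m — 2 still needed.
Site-12 at 150: take 2 of its 7 — requirement met.
Site-22: unused.
Cost = 14×30 + 15×50 + 24×100 + 3×120 + 2×150 = 4230.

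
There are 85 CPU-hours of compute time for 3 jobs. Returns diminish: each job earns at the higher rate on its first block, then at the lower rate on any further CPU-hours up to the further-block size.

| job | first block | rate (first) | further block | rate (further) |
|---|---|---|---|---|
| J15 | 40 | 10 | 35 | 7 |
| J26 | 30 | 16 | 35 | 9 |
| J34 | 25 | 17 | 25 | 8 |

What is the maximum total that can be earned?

1205

Order all 6 blocks by rate: J34/T1 17 > J26/T1 16 > J15/T1 10 > J26/T2 9 > J34/T2 8 > J15/T2 7.
J34/T1 (17): +25 ; 60 left.
Fill J26 T1 block (30 at 16) ; 30 left.
30 remain; put them into J15 T1 at 10.
Total = 17×25 + 16×30 + 10×30 = 1205.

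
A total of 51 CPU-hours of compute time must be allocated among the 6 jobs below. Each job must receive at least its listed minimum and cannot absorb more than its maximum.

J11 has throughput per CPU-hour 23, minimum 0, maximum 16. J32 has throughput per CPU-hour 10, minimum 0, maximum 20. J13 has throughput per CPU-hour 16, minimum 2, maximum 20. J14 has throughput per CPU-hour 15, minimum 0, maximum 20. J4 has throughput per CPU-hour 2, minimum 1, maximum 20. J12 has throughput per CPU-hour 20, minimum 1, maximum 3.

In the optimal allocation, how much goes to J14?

Meeting every minimum uses 0+0+2+0+1+1 = 4 CPU-hours, leaving 47.
Rank by throughput per CPU-hour: J11 23 > J12 20 > J13 16 > J14 15 > J32 10 > J4 2.
J11: +16 to 16 (cap) ; 31 left.
J12: +2 to 3 (cap) ; 29 left.
Give J13 18 more to hit its cap of 20 ; 11 left.
Only 11 left; J14 takes them to reach 11.

11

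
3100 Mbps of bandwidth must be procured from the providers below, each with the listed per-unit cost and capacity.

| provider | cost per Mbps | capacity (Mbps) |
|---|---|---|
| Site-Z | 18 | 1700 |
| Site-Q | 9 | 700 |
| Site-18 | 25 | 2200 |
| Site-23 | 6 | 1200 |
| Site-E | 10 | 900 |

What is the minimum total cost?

27900

Use providers in increasing cost order.
Site-23 (6): use full 1200 → 1900 Mbps to go.
Take 700 from Site-Q at 9 → need 1200 more.
Take 900 from Site-E at 10 → need 300 more.
Site-Z at 18: take 300 of its 1700 → requirement met.
Site-18: unused.
Cost = 1200×6 + 700×9 + 900×10 + 300×18 = 27900.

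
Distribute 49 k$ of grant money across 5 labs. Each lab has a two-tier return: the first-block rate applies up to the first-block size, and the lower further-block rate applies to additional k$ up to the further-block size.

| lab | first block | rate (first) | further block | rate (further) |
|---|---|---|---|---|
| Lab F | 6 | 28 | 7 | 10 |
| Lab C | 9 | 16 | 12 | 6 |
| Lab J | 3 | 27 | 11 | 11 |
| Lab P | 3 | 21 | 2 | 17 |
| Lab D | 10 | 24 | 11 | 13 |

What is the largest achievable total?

Order all 10 blocks by rate: Lab F/tier1 28 > Lab J/tier1 27 > Lab D/tier1 24 > Lab P/tier1 21 > Lab P/tier2 17 > Lab C/tier1 16 > Lab D/tier2 13 > Lab J/tier2 11 > Lab F/tier2 10 > Lab C/tier2 6.
Fill Lab F tier1 block (6 at 28) → 43 left.
Fill Lab J tier1 block (3 at 27) → 40 left.
Fill Lab D tier1 block (10 at 24) → 30 left.
Lab P/tier1 (21): +3 → 27 left.
Lab P tier2 at 17: fill all 2 → 25 left.
Lab C tier1 at 16: fill all 9 → 16 left.
Fill Lab D tier2 block (11 at 13) → 5 left.
Lab J tier2 at 11: only 5 left, fill 5.
Total = 28×6 + 27×3 + 24×10 + 21×3 + 17×2 + 16×9 + 13×11 + 11×5 = 928.

928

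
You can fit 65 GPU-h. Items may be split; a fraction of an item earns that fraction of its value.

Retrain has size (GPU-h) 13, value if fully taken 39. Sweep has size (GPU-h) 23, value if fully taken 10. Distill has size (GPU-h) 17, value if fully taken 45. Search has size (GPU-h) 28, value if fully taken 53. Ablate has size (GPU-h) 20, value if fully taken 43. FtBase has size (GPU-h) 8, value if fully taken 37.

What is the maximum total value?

Best value per unit of size first: FtBase 37/8≈4.62, Retrain 39/13≈3, Distill 45/17≈2.65, Ablate 43/20≈2.15, Search 53/28≈1.89, Sweep 10/23≈0.435.
All 8 GPU-h of FtBase fit (value 37) ; 57 remain.
Take all of Retrain (13 GPU-h, value 39) ; 44 GPU-h left.
All 17 GPU-h of Distill fit (value 45) ; 27 remain.
Ablate: take in full, 20 GPU-h for value 43 ; 7 left.
7 GPU-h left: a 7/28 share of Search gives 53×7/28 = 13.25.
Total value = 177.25.

177.25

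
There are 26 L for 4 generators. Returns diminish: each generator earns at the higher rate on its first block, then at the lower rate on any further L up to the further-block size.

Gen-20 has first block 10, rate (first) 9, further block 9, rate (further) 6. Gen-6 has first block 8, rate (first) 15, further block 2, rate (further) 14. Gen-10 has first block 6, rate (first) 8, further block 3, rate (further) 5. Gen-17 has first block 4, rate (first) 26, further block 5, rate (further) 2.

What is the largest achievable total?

358

Rank every tier by rate: Gen-17/T1 26 > Gen-6/T1 15 > Gen-6/T2 14 > Gen-20/T1 9 > Gen-10/T1 8 > Gen-20/T2 6 > Gen-10/T2 5 > Gen-17/T2 2.
Fill Gen-17 T1 block (4 at 26) → 22 left.
Fill Gen-6 T1 block (8 at 15) → 14 left.
Gen-6/T2 (14): +2 → 12 left.
Gen-20/T1 (9): +10 → 2 left.
Gen-10/T1: +2 of 6 at 8; pool empty.
Total = 26×4 + 15×8 + 14×2 + 9×10 + 8×2 = 358.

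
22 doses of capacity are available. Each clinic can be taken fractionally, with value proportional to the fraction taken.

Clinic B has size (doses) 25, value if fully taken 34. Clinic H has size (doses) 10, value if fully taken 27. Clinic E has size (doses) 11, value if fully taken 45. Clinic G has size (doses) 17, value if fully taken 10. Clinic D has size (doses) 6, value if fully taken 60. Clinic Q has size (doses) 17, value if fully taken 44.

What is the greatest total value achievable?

118.5

Best value per unit of size first: Clinic D 60/6≈10, Clinic E 45/11≈4.09, Clinic H 27/10≈2.7, Clinic Q 44/17≈2.59, Clinic B 34/25≈1.36, Clinic G 10/17≈0.588.
Take all of Clinic D (6 doses, value 60) ; 16 doses left.
Take all of Clinic E (11 doses, value 45) ; 5 doses left.
5 doses left: a 5/10 share of Clinic H gives 27×5/10 = 13.5.
Total value = 118.5.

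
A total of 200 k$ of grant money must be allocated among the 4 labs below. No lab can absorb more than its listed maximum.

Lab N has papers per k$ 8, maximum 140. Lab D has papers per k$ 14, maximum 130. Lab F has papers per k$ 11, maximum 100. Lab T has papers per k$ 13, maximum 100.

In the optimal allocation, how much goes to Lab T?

70

Order the labs by papers per k$: Lab D 14 > Lab T 13 > Lab F 11 > Lab N 8.
Lab D takes 130 to reach its cap of 130 ; 70 left.
Only 70 left; Lab T takes them to reach 70.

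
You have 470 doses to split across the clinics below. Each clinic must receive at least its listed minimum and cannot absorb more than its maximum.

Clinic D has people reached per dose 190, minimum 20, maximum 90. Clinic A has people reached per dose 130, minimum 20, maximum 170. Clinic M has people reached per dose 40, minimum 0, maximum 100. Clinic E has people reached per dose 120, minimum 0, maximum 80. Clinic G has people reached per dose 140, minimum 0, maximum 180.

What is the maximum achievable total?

68000

Meeting every minimum uses 20+20+0+0+0 = 40 doses, leaving 430.
Highest people reached per dose first: Clinic D 190 > Clinic G 140 > Clinic A 130 > Clinic E 120 > Clinic M 40.
Give Clinic D 70 more to hit its cap of 90 — 360 left.
Give Clinic G 180 more to hit its cap of 180 — 180 left.
Clinic A: +150 to 170 (cap) — 30 left.
Clinic E has room for 80 more but only 30 remain, so it gets 30.
Total = 190×90 + 130×170 + 120×30 + 140×180 = 68000.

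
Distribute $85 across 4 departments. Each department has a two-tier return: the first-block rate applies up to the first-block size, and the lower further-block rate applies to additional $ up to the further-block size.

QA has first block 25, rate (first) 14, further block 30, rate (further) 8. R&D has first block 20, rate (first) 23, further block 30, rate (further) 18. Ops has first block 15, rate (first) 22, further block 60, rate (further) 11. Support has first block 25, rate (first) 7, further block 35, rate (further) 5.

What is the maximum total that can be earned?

1610

Treat each block as its own option and order by rate: R&D/T1 23 > Ops/T1 22 > R&D/T2 18 > QA/T1 14 > Ops/T2 11 > QA/T2 8 > Support/T1 7 > Support/T2 5.
Fill R&D T1 block (20 at 23) → 65 left.
Fill Ops T1 block (15 at 22) → 50 left.
R&D T2 at 18: fill all 30 → 20 left.
QA T1 at 14: only 20 left, fill 20.
Total = 23×20 + 22×15 + 18×30 + 14×20 = 1610.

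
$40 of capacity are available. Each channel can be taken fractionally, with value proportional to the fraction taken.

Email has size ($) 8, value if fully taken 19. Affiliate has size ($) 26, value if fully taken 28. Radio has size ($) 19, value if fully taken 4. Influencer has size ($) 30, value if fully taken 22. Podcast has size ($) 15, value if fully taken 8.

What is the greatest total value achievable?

51.4

Sort by value density: Email 19/8≈2.38, Affiliate 28/26≈1.08, Influencer 22/30≈0.733, Podcast 8/15≈0.533, Radio 4/19≈0.211.
All 8 $ of Email fit (value 19) → 32 remain.
Affiliate: take in full, 26 $ for value 28 → 6 left.
Fill the last 6 $ with part of Influencer: 6/30 of it earns 4.4.
Total value = 51.4.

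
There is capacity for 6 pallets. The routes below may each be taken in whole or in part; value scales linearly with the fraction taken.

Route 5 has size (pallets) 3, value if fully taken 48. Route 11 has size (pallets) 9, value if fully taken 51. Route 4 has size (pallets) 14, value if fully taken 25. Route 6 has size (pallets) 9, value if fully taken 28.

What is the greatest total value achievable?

Rank by value-to-size ratio: Route 5 48/3≈16, Route 11 51/9≈5.67, Route 6 28/9≈3.11, Route 4 25/14≈1.79.
Take all of Route 5 (3 pallets, value 48) — 3 pallets left.
Fill the last 3 pallets with part of Route 11: 3/9 of it earns 17.
Total value = 65.

65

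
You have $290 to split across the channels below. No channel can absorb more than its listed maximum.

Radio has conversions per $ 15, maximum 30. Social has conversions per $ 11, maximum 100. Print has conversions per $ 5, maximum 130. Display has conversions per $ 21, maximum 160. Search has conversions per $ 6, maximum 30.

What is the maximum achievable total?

Order the channels by conversions per $: Display 21 > Radio 15 > Social 11 > Search 6 > Print 5.
Display: +160 to 160 (cap) ; 130 left.
Give Radio 30 to hit its cap of 30 ; 100 left.
Social takes 100 to reach its cap of 100 ; 0 left.
Total = 15×30 + 11×100 + 21×160 = 4910.

4910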